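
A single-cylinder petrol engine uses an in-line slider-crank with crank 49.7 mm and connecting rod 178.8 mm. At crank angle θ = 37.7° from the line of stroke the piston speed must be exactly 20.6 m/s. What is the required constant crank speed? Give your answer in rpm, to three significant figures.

For an in-line slider-crank, |v_piston| = rω|sinθ|·[1 + r cosθ/√(L² − r² sin²θ)].
With r = 0.0497 m, L = 0.1788 m, θ = 37.7°: the bracketed kinematic factor |dx/dθ| = 0.037176 m.
ω = v/|dx/dθ| = 20.6/0.037176 = 554.12 rad/s.
N = 60ω/(2π) = 5291.5 rpm.

5290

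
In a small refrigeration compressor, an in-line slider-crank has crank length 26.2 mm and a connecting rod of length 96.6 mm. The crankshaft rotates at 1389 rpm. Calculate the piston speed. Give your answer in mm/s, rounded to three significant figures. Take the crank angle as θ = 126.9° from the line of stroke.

2540

ω = 2π·1389/60 = 145.5 rad/s
For an in-line slider-crank, x = r cosθ + √(L² − r² sin²θ), so v = −rω sinθ·[1 + r cosθ/√(L² − r² sin²θ)].
With r = 0.0262 m, L = 0.0966 m, θ = 126.9°: √(L² − r² sin²θ) = 0.094301 m.
v = −0.0262·145.5·0.79968·[1 + 0.0262·-0.60042/0.094301] = -2.5392 m/s.
|v| = 2.5392 m/s = 2539.2 mm/s.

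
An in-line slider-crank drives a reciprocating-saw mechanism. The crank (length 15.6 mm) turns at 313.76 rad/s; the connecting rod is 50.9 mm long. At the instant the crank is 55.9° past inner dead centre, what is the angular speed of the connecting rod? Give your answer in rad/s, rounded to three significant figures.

ω = 313.8 rad/s
The rod makes angle φ with the slider axis where L sinφ = r sinθ; differentiating, L cosφ·φ̇ = r ω cosθ.
L cosφ = √(L² − r² sin²θ) = 0.049234 m.
|ω_rod| = r ω |cosθ| / √(L² − r² sin²θ) = 0.0156·313.8·0.56064/0.049234 = 55.737 rad/s.

55.7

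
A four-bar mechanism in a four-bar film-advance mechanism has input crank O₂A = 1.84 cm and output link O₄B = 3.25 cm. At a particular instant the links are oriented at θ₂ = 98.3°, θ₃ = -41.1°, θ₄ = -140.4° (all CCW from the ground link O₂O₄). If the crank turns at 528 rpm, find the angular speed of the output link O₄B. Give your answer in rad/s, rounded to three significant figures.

20.6

ω₂ = 55.29 rad/s (from 528 rpm).
Differentiating the loop-closure r₂e^{iθ₂}+r₃e^{iθ₃}=r₁+r₄e^{iθ₄} gives r₂ω₂e^{iθ₂}+r₃ω₃e^{iθ₃}=r₄ω₄e^{iθ₄}.
Eliminating the other unknown: ω₄ = r₂ω₂ sin(θ₂−θ₃) / [r₄ sin(θ₄−θ₃)].
Numerator sine = +0.65077; denominator sine = -0.98686.
Result = 0.0184·55.29·(+0.65077) / (0.0325·(-0.98686)) = -20.643 rad/s; magnitude 20.643 rad/s.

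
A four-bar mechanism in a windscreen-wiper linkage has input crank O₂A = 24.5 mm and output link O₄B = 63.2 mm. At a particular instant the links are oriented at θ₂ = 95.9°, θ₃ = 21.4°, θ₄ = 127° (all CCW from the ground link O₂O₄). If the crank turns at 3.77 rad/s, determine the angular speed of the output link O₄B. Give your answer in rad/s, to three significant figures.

ω₂ = 3.77 rad/s
Differentiating the loop-closure r₂e^{iθ₂}+r₃e^{iθ₃}=r₁+r₄e^{iθ₄} gives r₂ω₂e^{iθ₂}+r₃ω₃e^{iθ₃}=r₄ω₄e^{iθ₄}.
Eliminating the other unknown: ω₄ = r₂ω₂ sin(θ₂−θ₃) / [r₄ sin(θ₄−θ₃)].
Numerator sine = +0.96363; denominator sine = +0.96316.
Result = 0.0245·3.77·(+0.96363) / (0.0632·(+0.96316)) = +1.4622 rad/s; magnitude 1.4622 rad/s.

1.46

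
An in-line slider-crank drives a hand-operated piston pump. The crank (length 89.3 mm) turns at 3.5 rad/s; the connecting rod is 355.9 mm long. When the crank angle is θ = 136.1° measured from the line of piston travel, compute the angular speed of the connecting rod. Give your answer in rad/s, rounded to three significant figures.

0.643

ω = 3.5 rad/s
The rod makes angle φ with the slider axis where L sinφ = r sinθ; differentiating, L cosφ·φ̇ = r ω cosθ.
L cosφ = √(L² − r² sin²θ) = 0.35047 m.
|ω_rod| = r ω |cosθ| / √(L² − r² sin²θ) = 0.0893·3.5·0.72055/0.35047 = 0.64259 rad/s.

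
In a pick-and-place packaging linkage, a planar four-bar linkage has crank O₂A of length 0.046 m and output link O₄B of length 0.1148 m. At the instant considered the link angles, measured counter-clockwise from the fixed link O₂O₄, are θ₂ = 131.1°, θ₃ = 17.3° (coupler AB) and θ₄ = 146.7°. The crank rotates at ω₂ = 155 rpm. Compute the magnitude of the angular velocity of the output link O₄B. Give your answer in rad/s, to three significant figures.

7.70

ω₂ = 16.23 rad/s (from 155 rpm).
Differentiating the loop-closure r₂e^{iθ₂}+r₃e^{iθ₃}=r₁+r₄e^{iθ₄} gives r₂ω₂e^{iθ₂}+r₃ω₃e^{iθ₃}=r₄ω₄e^{iθ₄}.
Eliminating the other unknown: ω₄ = r₂ω₂ sin(θ₂−θ₃) / [r₄ sin(θ₄−θ₃)].
Numerator sine = +0.91496; denominator sine = +0.77273.
Result = 0.046·16.23·(+0.91496) / (0.1148·(+0.77273)) = +7.701 rad/s; magnitude 7.701 rad/s.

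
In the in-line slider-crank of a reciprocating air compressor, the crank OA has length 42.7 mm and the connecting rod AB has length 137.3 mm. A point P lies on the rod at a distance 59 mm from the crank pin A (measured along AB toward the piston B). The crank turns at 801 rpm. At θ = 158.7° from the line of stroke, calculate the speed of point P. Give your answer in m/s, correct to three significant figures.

ω = 83.88 rad/s.  Crank-pin speed |V_A| = rω = 3.5817 m/s, perpendicular to OA.
Rod angle: sinφ = −(r/L) sinθ ⇒ φ = -6.487°; ω_rod = −rω cosθ/√(L²−r²sin²θ) = +24.461 rad/s.
V_P = V_A + ω_rod × AP, with AP = 0.059 m along the rod.
Components: V_Px = −rω sinθ − a·ω_rod·sinφ = -1.138 m/s;  V_Py = rω cosθ + a·ω_rod·cosφ = -1.9031 m/s.
|V_P| = √(V_Px² + V_Py²) = 2.2174 m/s.

2.22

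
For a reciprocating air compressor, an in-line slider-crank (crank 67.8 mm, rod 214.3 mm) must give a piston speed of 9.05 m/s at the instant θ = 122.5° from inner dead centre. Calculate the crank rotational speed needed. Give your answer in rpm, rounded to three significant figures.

1840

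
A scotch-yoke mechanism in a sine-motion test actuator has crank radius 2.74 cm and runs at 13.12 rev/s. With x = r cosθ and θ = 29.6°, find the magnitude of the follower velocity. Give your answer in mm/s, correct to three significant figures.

1120

ω = 82.44 rad/s (from 13.12 rev/s).
x = r cosθ ⇒ ẋ = −rω sinθ.
|v| = rω|sinθ| = 0.0274·82.44·|sin 29.6°| = 1.1157 m/s = 1115.7 mm/s.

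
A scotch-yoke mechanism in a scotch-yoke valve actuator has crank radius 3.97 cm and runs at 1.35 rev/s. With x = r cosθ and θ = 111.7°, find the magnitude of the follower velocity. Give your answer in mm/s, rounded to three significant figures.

313

ω = 8.482 rad/s (from 1.35 rev/s).
x = r cosθ ⇒ ẋ = −rω sinθ.
|v| = rω|sinθ| = 0.0397·8.482·|sin 111.7°| = 0.31288 m/s = 312.88 mm/s.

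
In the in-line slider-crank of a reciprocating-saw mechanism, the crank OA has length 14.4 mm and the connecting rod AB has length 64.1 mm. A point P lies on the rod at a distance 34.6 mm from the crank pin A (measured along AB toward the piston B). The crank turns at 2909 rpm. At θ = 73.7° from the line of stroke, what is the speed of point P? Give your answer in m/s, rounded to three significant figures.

ω = 304.6 rad/s.  Crank-pin speed |V_A| = rω = 4.3867 m/s, perpendicular to OA.
Rod angle: sinφ = −(r/L) sinθ ⇒ φ = -12.452°; ω_rod = −rω cosθ/√(L²−r²sin²θ) = -19.67 rad/s.
V_P = V_A + ω_rod × AP, with AP = 0.0346 m along the rod.
Components: V_Px = −rω sinθ − a·ω_rod·sinφ = -4.3571 m/s;  V_Py = rω cosθ + a·ω_rod·cosφ = +0.56662 m/s.
|V_P| = √(V_Px² + V_Py²) = 4.3938 m/s.

4.39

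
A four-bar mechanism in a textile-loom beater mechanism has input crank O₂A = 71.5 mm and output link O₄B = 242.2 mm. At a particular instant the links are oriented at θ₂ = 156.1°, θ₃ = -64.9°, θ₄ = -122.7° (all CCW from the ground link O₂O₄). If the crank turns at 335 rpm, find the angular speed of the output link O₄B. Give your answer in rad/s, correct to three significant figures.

ω₂ = 35.08 rad/s (from 335 rpm).
Differentiating the loop-closure r₂e^{iθ₂}+r₃e^{iθ₃}=r₁+r₄e^{iθ₄} gives r₂ω₂e^{iθ₂}+r₃ω₃e^{iθ₃}=r₄ω₄e^{iθ₄}.
Eliminating the other unknown: ω₄ = r₂ω₂ sin(θ₂−θ₃) / [r₄ sin(θ₄−θ₃)].
Numerator sine = -0.65606; denominator sine = -0.84619.
Result = 0.0715·35.08·(-0.65606) / (0.2422·(-0.84619)) = +8.0293 rad/s; magnitude 8.0293 rad/s.

8.03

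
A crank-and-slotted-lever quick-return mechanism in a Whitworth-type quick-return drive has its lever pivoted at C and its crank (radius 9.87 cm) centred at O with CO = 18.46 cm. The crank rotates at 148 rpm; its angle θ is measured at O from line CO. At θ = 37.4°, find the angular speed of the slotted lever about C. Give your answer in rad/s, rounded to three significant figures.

ω = 15.5 rad/s (from 148 rpm).
Crank pin A relative to C: A = (d + r cosθ, r sinθ); lever angle φ = atan2(r sinθ, d + r cosθ).
Differentiating tanφ: φ̇ = rω(d cosθ + r)/(d² + r² + 2dr cosθ).
d² + r² + 2dr cosθ = |CA|² = 0.0727674 m²;  d cosθ + r = +0.24535 m.
|ω_lever| = |0.0987·15.5·+0.24535| / 0.0727674 = 5.1577 rad/s.

5.16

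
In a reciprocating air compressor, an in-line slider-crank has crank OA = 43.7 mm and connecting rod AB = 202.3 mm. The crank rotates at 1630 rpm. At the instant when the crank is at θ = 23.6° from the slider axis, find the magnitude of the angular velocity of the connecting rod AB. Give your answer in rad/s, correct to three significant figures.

33.9

ω = 170.7 rad/s (converted from 1630 rpm).
The rod makes angle φ with the slider axis where L sinφ = r sinθ; differentiating, L cosφ·φ̇ = r ω cosθ.
L cosφ = √(L² − r² sin²θ) = 0.20154 m.
|ω_rod| = r ω |cosθ| / √(L² − r² sin²θ) = 0.0437·170.7·0.91636/0.20154 = 33.916 rad/s.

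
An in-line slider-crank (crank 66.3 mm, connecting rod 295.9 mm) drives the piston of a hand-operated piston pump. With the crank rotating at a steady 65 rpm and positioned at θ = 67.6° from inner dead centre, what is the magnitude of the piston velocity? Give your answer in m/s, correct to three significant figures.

0.454

ω = 2π·65/60 = 6.807 rad/s
For an in-line slider-crank, x = r cosθ + √(L² − r² sin²θ), so v = −rω sinθ·[1 + r cosθ/√(L² − r² sin²θ)].
With r = 0.0663 m, L = 0.2959 m, θ = 67.6°: √(L² − r² sin²θ) = 0.28948 m.
v = −0.0663·6.807·0.92455·[1 + 0.0663·0.38107/0.28948] = -0.45365 m/s.
|v| = 0.45365 m/s.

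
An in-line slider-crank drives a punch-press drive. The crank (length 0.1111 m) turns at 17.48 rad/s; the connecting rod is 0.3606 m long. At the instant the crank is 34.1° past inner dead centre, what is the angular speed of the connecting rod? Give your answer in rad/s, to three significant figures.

4.53

ω = 17.48 rad/s
The rod makes angle φ with the slider axis where L sinφ = r sinθ; differentiating, L cosφ·φ̇ = r ω cosθ.
L cosφ = √(L² − r² sin²θ) = 0.35518 m.
|ω_rod| = r ω |cosθ| / √(L² − r² sin²θ) = 0.1111·17.48·0.82806/0.35518 = 4.5276 rad/s.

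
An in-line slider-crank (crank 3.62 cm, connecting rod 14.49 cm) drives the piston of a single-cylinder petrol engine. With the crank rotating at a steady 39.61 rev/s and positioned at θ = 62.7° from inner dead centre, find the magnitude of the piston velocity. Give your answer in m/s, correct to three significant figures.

ω = 2π·39.6 = 248.9 rad/s
For an in-line slider-crank, x = r cosθ + √(L² − r² sin²θ), so v = −rω sinθ·[1 + r cosθ/√(L² − r² sin²θ)].
With r = 0.0362 m, L = 0.1449 m, θ = 62.7°: √(L² − r² sin²θ) = 0.14128 m.
v = −0.0362·248.9·0.88862·[1 + 0.0362·0.45865/0.14128] = -8.9467 m/s.
|v| = 8.9467 m/s.

8.95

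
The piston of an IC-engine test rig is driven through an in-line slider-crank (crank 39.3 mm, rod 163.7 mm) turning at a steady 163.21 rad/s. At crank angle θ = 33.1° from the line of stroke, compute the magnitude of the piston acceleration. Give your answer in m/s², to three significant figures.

ω = 163.2 rad/s
x(θ) = r cosθ + √(L² − r² sin²θ); with ω constant, a = ω²·d²x/dθ².
d²x/dθ² = −r cosθ − r²(cos2θ)/√u − r⁴ sin²2θ/(4u^{3/2}),  u = L² − r² sin²θ = 0.0263371 m².
Substituting r = 0.0393 m, L = 0.1637 m, θ = 33.1°: d²x/dθ² = -0.03688 m.
a = ω²·d²x/dθ² = (163.2)²·(-0.03688) = -982.38 m/s²;  |a| = 982.38 m/s².

982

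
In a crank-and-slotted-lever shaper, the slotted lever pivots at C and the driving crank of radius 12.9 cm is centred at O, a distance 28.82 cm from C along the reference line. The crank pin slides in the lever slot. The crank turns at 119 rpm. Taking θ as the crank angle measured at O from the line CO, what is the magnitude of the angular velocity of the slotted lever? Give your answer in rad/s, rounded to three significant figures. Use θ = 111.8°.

ω = 12.46 rad/s (from 119 rpm).
Crank pin A relative to C: A = (d + r cosθ, r sinθ); lever angle φ = atan2(r sinθ, d + r cosθ).
Differentiating tanφ: φ̇ = rω(d cosθ + r)/(d² + r² + 2dr cosθ).
d² + r² + 2dr cosθ = |CA|² = 0.072087 m²;  d cosθ + r = +0.021972 m.
|ω_lever| = |0.129·12.46·+0.021972| / 0.072087 = 0.48998 rad/s.

0.490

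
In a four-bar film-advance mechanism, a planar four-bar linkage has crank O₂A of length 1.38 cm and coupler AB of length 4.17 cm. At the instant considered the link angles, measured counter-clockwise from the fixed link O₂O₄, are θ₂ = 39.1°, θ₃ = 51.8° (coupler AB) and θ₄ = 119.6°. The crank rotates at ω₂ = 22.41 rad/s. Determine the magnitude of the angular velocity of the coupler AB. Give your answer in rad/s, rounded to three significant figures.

7.90

ω₂ = 22.41 rad/s
Differentiating the loop-closure r₂e^{iθ₂}+r₃e^{iθ₃}=r₁+r₄e^{iθ₄} gives r₂ω₂e^{iθ₂}+r₃ω₃e^{iθ₃}=r₄ω₄e^{iθ₄}.
Eliminating the other unknown: ω₃ = r₂ω₂ sin(θ₄−θ₂) / [r₃ sin(θ₃−θ₄)].
Numerator sine = +0.98629; denominator sine = -0.92587.
Result = 0.0138·22.41·(+0.98629) / (0.0417·(-0.92587)) = -7.9002 rad/s; magnitude 7.9002 rad/s.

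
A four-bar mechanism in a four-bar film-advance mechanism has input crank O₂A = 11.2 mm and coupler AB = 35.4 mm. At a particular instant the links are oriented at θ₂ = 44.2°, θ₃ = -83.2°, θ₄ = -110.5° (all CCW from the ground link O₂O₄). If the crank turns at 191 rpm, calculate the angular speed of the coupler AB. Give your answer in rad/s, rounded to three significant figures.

ω₂ = 20 rad/s (from 191 rpm).
Differentiating the loop-closure r₂e^{iθ₂}+r₃e^{iθ₃}=r₁+r₄e^{iθ₄} gives r₂ω₂e^{iθ₂}+r₃ω₃e^{iθ₃}=r₄ω₄e^{iθ₄}.
Eliminating the other unknown: ω₃ = r₂ω₂ sin(θ₄−θ₂) / [r₃ sin(θ₃−θ₄)].
Numerator sine = -0.42736; denominator sine = +0.45865.
Result = 0.0112·20·(-0.42736) / (0.0354·(+0.45865)) = -5.8964 rad/s; magnitude 5.8964 rad/s.

5.90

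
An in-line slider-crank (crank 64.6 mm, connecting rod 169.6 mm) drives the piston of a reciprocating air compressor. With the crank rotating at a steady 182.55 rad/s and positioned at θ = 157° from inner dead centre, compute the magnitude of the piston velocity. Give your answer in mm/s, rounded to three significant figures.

ω = 182.6 rad/s
For an in-line slider-crank, x = r cosθ + √(L² − r² sin²θ), so v = −rω sinθ·[1 + r cosθ/√(L² − r² sin²θ)].
With r = 0.0646 m, L = 0.1696 m, θ = 157°: √(L² − r² sin²θ) = 0.16771 m.
v = −0.0646·182.6·0.39073·[1 + 0.0646·-0.92050/0.16771] = -2.974 m/s.
|v| = 2.974 m/s = 2974 mm/s.

2970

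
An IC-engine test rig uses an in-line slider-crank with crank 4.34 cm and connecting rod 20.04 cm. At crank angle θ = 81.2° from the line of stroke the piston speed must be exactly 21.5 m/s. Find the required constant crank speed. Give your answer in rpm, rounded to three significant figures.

4630

For an in-line slider-crank, |v_piston| = rω|sinθ|·[1 + r cosθ/√(L² − r² sin²θ)].
With r = 0.0434 m, L = 0.2004 m, θ = 81.2°: the bracketed kinematic factor |dx/dθ| = 0.044344 m.
ω = v/|dx/dθ| = 21.5/0.044344 = 484.85 rad/s.
N = 60ω/(2π) = 4630 rpm.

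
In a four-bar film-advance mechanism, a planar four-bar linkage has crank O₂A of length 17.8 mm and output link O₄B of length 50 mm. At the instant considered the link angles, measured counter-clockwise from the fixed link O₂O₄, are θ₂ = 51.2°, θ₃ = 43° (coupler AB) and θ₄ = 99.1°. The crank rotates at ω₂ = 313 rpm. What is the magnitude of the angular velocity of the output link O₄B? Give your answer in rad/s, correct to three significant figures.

2.01

ω₂ = 32.78 rad/s (from 313 rpm).
Differentiating the loop-closure r₂e^{iθ₂}+r₃e^{iθ₃}=r₁+r₄e^{iθ₄} gives r₂ω₂e^{iθ₂}+r₃ω₃e^{iθ₃}=r₄ω₄e^{iθ₄}.
Eliminating the other unknown: ω₄ = r₂ω₂ sin(θ₂−θ₃) / [r₄ sin(θ₄−θ₃)].
Numerator sine = +0.14263; denominator sine = +0.83001.
Result = 0.0178·32.78·(+0.14263) / (0.05·(+0.83001)) = +2.0051 rad/s; magnitude 2.0051 rad/s.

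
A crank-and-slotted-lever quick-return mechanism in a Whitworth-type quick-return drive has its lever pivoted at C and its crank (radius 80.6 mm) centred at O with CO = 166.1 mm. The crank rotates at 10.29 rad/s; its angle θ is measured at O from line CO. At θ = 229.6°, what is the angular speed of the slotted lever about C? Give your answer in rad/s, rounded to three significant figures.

ω = 10.29 rad/s
Crank pin A relative to C: A = (d + r cosθ, r sinθ); lever angle φ = atan2(r sinθ, d + r cosθ).
Differentiating tanφ: φ̇ = rω(d cosθ + r)/(d² + r² + 2dr cosθ).
d² + r² + 2dr cosθ = |CA|² = 0.016732 m²;  d cosθ + r = -0.027053 m.
|ω_lever| = |0.0806·10.29·-0.027053| / 0.016732 = 1.341 rad/s.

1.34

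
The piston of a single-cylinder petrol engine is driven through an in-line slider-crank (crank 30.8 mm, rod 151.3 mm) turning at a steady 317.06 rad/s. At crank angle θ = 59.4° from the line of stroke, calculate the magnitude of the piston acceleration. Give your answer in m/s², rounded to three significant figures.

1270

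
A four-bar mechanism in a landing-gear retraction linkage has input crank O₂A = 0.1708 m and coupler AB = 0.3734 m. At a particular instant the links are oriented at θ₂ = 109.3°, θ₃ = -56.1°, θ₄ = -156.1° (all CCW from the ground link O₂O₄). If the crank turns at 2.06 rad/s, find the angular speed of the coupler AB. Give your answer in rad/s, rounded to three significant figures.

ω₂ = 2.06 rad/s
Differentiating the loop-closure r₂e^{iθ₂}+r₃e^{iθ₃}=r₁+r₄e^{iθ₄} gives r₂ω₂e^{iθ₂}+r₃ω₃e^{iθ₃}=r₄ω₄e^{iθ₄}.
Eliminating the other unknown: ω₃ = r₂ω₂ sin(θ₄−θ₂) / [r₃ sin(θ₃−θ₄)].
Numerator sine = +0.99678; denominator sine = +0.98481.
Result = 0.1708·2.06·(+0.99678) / (0.3734·(+0.98481)) = +0.95374 rad/s; magnitude 0.95374 rad/s.

0.954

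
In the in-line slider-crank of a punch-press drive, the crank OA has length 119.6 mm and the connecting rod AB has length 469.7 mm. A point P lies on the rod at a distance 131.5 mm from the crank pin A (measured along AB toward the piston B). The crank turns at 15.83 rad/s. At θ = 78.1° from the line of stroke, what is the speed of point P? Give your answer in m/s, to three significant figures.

1.90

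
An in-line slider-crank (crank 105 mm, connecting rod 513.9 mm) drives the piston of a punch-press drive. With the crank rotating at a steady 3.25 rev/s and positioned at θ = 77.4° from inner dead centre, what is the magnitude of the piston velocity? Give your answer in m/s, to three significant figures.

2.19

ω = 2π·3.25 = 20.42 rad/s
For an in-line slider-crank, x = r cosθ + √(L² − r² sin²θ), so v = −rω sinθ·[1 + r cosθ/√(L² − r² sin²θ)].
With r = 0.105 m, L = 0.5139 m, θ = 77.4°: √(L² − r² sin²θ) = 0.50358 m.
v = −0.105·20.42·0.97592·[1 + 0.105·0.21814/0.50358] = -2.1877 m/s.
|v| = 2.1877 m/s.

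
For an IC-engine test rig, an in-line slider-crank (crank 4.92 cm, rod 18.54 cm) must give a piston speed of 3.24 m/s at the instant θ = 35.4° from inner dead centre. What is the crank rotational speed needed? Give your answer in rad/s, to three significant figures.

93.3

For an in-line slider-crank, |v_piston| = rω|sinθ|·[1 + r cosθ/√(L² − r² sin²θ)].
With r = 0.0492 m, L = 0.1854 m, θ = 35.4°: the bracketed kinematic factor |dx/dθ| = 0.03474 m.
ω = v/|dx/dθ| = 3.24/0.03474 = 93.265 rad/s.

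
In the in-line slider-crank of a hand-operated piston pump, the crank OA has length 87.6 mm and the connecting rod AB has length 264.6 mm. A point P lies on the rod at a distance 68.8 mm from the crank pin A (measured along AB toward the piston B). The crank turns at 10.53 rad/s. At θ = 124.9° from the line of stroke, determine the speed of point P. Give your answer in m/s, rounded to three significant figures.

0.817

ω = 10.53 rad/s.  Crank-pin speed |V_A| = rω = 0.92243 m/s, perpendicular to OA.
Rod angle: sinφ = −(r/L) sinθ ⇒ φ = -15.755°; ω_rod = −rω cosθ/√(L²−r²sin²θ) = +2.0724 rad/s.
V_P = V_A + ω_rod × AP, with AP = 0.0688 m along the rod.
Components: V_Px = −rω sinθ − a·ω_rod·sinφ = -0.71782 m/s;  V_Py = rω cosθ + a·ω_rod·cosφ = -0.39054 m/s.
|V_P| = √(V_Px² + V_Py²) = 0.81718 m/s.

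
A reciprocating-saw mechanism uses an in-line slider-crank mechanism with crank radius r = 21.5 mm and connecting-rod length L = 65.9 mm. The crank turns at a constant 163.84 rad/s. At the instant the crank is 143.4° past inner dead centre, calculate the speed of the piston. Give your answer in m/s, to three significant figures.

1.54

ω = 163.8 rad/s
For an in-line slider-crank, x = r cosθ + √(L² − r² sin²θ), so v = −rω sinθ·[1 + r cosθ/√(L² − r² sin²θ)].
With r = 0.0215 m, L = 0.0659 m, θ = 143.4°: √(L² − r² sin²θ) = 0.064641 m.
v = −0.0215·163.8·0.59622·[1 + 0.0215·-0.80282/0.064641] = -1.5394 m/s.
|v| = 1.5394 m/s.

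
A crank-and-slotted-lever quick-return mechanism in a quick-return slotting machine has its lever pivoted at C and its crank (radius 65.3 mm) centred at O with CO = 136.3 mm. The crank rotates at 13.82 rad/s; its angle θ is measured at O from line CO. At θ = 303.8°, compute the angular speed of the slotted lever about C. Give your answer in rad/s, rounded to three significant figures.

3.89

ω = 13.82 rad/s
Crank pin A relative to C: A = (d + r cosθ, r sinθ); lever angle φ = atan2(r sinθ, d + r cosθ).
Differentiating tanφ: φ̇ = rω(d cosθ + r)/(d² + r² + 2dr cosθ).
d² + r² + 2dr cosθ = |CA|² = 0.0327443 m²;  d cosθ + r = +0.14112 m.
|ω_lever| = |0.0653·13.82·+0.14112| / 0.0327443 = 3.8894 rad/s.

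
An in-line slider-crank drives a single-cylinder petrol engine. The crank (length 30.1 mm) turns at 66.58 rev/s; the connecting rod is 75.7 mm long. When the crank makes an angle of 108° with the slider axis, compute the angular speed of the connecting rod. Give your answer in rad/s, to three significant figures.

ω = 418.3 rad/s (converted from 66.58 rev/s).
The rod makes angle φ with the slider axis where L sinφ = r sinθ; differentiating, L cosφ·φ̇ = r ω cosθ.
L cosφ = √(L² − r² sin²θ) = 0.070079 m.
|ω_rod| = r ω |cosθ| / √(L² − r² sin²θ) = 0.0301·418.3·0.30902/0.070079 = 55.525 rad/s.

55.5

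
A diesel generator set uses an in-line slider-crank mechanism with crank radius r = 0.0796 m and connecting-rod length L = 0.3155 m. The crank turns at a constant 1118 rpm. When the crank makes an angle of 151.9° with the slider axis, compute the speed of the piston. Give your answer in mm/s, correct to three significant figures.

3410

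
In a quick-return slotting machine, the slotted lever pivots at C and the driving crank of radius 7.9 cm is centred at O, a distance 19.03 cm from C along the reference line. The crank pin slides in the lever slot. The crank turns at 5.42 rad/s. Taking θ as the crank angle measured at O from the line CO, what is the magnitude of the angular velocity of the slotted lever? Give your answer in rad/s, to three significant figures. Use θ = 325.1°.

1.50

ω = 5.42 rad/s
Crank pin A relative to C: A = (d + r cosθ, r sinθ); lever angle φ = atan2(r sinθ, d + r cosθ).
Differentiating tanφ: φ̇ = rω(d cosθ + r)/(d² + r² + 2dr cosθ).
d² + r² + 2dr cosθ = |CA|² = 0.0671149 m²;  d cosθ + r = +0.23507 m.
|ω_lever| = |0.079·5.42·+0.23507| / 0.0671149 = 1.4997 rad/s.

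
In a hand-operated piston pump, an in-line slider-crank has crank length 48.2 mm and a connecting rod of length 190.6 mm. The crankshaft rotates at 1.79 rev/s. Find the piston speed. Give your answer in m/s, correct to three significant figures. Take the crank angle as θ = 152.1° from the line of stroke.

0.197

ω = 2π·1.79 = 11.25 rad/s
For an in-line slider-crank, x = r cosθ + √(L² − r² sin²θ), so v = −rω sinθ·[1 + r cosθ/√(L² − r² sin²θ)].
With r = 0.0482 m, L = 0.1906 m, θ = 152.1°: √(L² − r² sin²θ) = 0.18926 m.
v = −0.0482·11.25·0.46793·[1 + 0.0482·-0.88377/0.18926] = -0.19657 m/s.
|v| = 0.19657 m/s.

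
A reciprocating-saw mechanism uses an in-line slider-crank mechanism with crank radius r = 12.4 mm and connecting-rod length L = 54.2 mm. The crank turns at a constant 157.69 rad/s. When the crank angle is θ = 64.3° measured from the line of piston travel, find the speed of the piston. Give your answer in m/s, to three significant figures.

1.94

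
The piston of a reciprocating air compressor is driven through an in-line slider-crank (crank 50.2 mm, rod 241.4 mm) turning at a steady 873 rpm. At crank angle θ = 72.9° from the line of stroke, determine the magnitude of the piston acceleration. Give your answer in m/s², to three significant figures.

50.1

ω = 2π·873/60 = 91.42 rad/s
x(θ) = r cosθ + √(L² − r² sin²θ); with ω constant, a = ω²·d²x/dθ².
d²x/dθ² = −r cosθ − r²(cos2θ)/√u − r⁴ sin²2θ/(4u^{3/2}),  u = L² − r² sin²θ = 0.0559718 m².
Substituting r = 0.0502 m, L = 0.2414 m, θ = 72.9°: d²x/dθ² = -0.0059888 m.
a = ω²·d²x/dθ² = (91.42)²·(-0.0059888) = -50.053 m/s²;  |a| = 50.053 m/s².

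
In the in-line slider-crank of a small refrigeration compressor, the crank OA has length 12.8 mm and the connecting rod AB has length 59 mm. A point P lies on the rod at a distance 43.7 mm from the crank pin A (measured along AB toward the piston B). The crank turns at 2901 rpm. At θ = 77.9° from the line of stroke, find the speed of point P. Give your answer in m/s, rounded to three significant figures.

3.94

ω = 303.8 rad/s.  Crank-pin speed |V_A| = rω = 3.8885 m/s, perpendicular to OA.
Rod angle: sinφ = −(r/L) sinθ ⇒ φ = -12.247°; ω_rod = −rω cosθ/√(L²−r²sin²θ) = -14.137 rad/s.
V_P = V_A + ω_rod × AP, with AP = 0.0437 m along the rod.
Components: V_Px = −rω sinθ − a·ω_rod·sinφ = -3.9332 m/s;  V_Py = rω cosθ + a·ω_rod·cosφ = +0.21138 m/s.
|V_P| = √(V_Px² + V_Py²) = 3.9389 m/s.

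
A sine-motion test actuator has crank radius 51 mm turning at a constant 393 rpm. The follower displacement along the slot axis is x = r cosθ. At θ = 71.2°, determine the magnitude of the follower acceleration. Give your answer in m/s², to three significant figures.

ω = 41.15 rad/s (from 393 rpm).
x = r cosθ ⇒ ẍ = −rω² cosθ (ω constant).
|a| = rω²|cosθ| = 0.051·(41.15)²·|cos 71.2°| = 27.837 m/s².

27.8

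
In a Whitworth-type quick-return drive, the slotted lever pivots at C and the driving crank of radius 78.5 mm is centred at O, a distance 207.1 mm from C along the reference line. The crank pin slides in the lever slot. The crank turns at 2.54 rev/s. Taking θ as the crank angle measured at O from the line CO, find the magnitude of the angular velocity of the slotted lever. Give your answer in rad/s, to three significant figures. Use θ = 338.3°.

ω = 15.96 rad/s (from 2.54 rev/s).
Crank pin A relative to C: A = (d + r cosθ, r sinθ); lever angle φ = atan2(r sinθ, d + r cosθ).
Differentiating tanφ: φ̇ = rω(d cosθ + r)/(d² + r² + 2dr cosθ).
d² + r² + 2dr cosθ = |CA|² = 0.0792631 m²;  d cosθ + r = +0.27092 m.
|ω_lever| = |0.0785·15.96·+0.27092| / 0.0792631 = 4.2821 rad/s.

4.28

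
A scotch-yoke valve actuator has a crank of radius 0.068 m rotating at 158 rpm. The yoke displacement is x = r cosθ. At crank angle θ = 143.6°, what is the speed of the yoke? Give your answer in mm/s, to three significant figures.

668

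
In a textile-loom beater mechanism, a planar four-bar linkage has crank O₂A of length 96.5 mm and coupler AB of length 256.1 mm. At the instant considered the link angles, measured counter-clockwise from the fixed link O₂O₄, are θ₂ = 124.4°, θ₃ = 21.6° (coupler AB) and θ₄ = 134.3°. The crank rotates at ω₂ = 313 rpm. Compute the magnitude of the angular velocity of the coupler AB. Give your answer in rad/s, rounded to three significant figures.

ω₂ = 32.78 rad/s (from 313 rpm).
Differentiating the loop-closure r₂e^{iθ₂}+r₃e^{iθ₃}=r₁+r₄e^{iθ₄} gives r₂ω₂e^{iθ₂}+r₃ω₃e^{iθ₃}=r₄ω₄e^{iθ₄}.
Eliminating the other unknown: ω₃ = r₂ω₂ sin(θ₄−θ₂) / [r₃ sin(θ₃−θ₄)].
Numerator sine = +0.17193; denominator sine = -0.92254.
Result = 0.0965·32.78·(+0.17193) / (0.2561·(-0.92254)) = -2.3017 rad/s; magnitude 2.3017 rad/s.

2.30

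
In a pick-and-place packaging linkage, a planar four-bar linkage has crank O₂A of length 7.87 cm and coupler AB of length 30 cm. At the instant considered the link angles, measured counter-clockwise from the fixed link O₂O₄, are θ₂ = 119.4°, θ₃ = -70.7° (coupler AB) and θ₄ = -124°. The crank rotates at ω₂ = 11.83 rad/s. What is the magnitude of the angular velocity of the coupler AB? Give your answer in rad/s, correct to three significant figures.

ω₂ = 11.83 rad/s
Differentiating the loop-closure r₂e^{iθ₂}+r₃e^{iθ₃}=r₁+r₄e^{iθ₄} gives r₂ω₂e^{iθ₂}+r₃ω₃e^{iθ₃}=r₄ω₄e^{iθ₄}.
Eliminating the other unknown: ω₃ = r₂ω₂ sin(θ₄−θ₂) / [r₃ sin(θ₃−θ₄)].
Numerator sine = +0.89415; denominator sine = +0.80178.
Result = 0.0787·11.83·(+0.89415) / (0.3·(+0.80178)) = +3.461 rad/s; magnitude 3.461 rad/s.

3.46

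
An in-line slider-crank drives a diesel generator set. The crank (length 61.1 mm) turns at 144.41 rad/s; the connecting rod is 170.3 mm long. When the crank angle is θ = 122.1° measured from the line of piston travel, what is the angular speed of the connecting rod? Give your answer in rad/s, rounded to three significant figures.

28.9

ω = 144.4 rad/s
The rod makes angle φ with the slider axis where L sinφ = r sinθ; differentiating, L cosφ·φ̇ = r ω cosθ.
L cosφ = √(L² − r² sin²θ) = 0.16224 m.
|ω_rod| = r ω |cosθ| / √(L² − r² sin²θ) = 0.0611·144.4·0.53140/0.16224 = 28.9 rad/s.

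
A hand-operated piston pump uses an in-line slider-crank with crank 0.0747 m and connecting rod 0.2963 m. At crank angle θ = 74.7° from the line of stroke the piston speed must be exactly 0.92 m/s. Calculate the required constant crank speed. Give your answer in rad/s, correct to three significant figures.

For an in-line slider-crank, |v_piston| = rω|sinθ|·[1 + r cosθ/√(L² − r² sin²θ)].
With r = 0.0747 m, L = 0.2963 m, θ = 74.7°: the bracketed kinematic factor |dx/dθ| = 0.076994 m.
ω = v/|dx/dθ| = 0.92/0.076994 = 11.949 rad/s.

11.9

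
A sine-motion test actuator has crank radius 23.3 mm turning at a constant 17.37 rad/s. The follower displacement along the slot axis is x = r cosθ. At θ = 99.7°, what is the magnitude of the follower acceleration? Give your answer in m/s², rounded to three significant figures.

ω = 17.37 rad/s
x = r cosθ ⇒ ẍ = −rω² cosθ (ω constant).
|a| = rω²|cosθ| = 0.0233·(17.37)²·|cos 99.7°| = 1.1845 m/s².

1.18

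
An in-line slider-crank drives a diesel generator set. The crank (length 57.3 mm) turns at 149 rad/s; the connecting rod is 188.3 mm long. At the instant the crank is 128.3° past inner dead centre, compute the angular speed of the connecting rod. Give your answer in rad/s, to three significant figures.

28.9

ω = 149 rad/s
The rod makes angle φ with the slider axis where L sinφ = r sinθ; differentiating, L cosφ·φ̇ = r ω cosθ.
L cosφ = √(L² − r² sin²θ) = 0.18285 m.
|ω_rod| = r ω |cosθ| / √(L² − r² sin²θ) = 0.0573·149·0.61978/0.18285 = 28.939 rad/s.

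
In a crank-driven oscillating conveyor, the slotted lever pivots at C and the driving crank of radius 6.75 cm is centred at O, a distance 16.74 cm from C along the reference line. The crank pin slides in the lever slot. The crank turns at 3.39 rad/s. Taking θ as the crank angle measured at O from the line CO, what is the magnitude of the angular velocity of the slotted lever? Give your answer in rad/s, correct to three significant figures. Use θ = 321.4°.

ω = 3.39 rad/s
Crank pin A relative to C: A = (d + r cosθ, r sinθ); lever angle φ = atan2(r sinθ, d + r cosθ).
Differentiating tanφ: φ̇ = rω(d cosθ + r)/(d² + r² + 2dr cosθ).
d² + r² + 2dr cosθ = |CA|² = 0.0502406 m²;  d cosθ + r = +0.19833 m.
|ω_lever| = |0.0675·3.39·+0.19833| / 0.0502406 = 0.90329 rad/s.

0.903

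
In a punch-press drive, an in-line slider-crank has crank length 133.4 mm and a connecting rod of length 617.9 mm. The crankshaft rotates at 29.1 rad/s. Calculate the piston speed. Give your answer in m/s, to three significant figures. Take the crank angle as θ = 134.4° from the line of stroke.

2.35

ω = 29.1 rad/s
For an in-line slider-crank, x = r cosθ + √(L² − r² sin²θ), so v = −rω sinθ·[1 + r cosθ/√(L² − r² sin²θ)].
With r = 0.1334 m, L = 0.6179 m, θ = 134.4°: √(L² − r² sin²θ) = 0.6105 m.
v = −0.1334·29.1·0.71447·[1 + 0.1334·-0.69966/0.6105] = -2.3495 m/s.
|v| = 2.3495 m/s.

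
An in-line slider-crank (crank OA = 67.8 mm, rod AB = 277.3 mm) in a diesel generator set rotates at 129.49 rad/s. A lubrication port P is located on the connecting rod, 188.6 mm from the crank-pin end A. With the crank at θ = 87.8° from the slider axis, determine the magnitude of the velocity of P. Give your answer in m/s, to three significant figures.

8.83

ω = 129.5 rad/s.  Crank-pin speed |V_A| = rω = 8.7794 m/s, perpendicular to OA.
Rod angle: sinφ = −(r/L) sinθ ⇒ φ = -14.142°; ω_rod = −rω cosθ/√(L²−r²sin²θ) = -1.2534 rad/s.
V_P = V_A + ω_rod × AP, with AP = 0.1886 m along the rod.
Components: V_Px = −rω sinθ − a·ω_rod·sinφ = -8.8307 m/s;  V_Py = rω cosθ + a·ω_rod·cosφ = +0.1078 m/s.
|V_P| = √(V_Px² + V_Py²) = 8.8314 m/s.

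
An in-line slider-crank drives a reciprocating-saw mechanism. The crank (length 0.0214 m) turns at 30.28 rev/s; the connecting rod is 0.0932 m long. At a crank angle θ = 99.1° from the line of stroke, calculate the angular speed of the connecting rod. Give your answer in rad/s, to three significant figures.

ω = 190.3 rad/s (converted from 30.28 rev/s).
The rod makes angle φ with the slider axis where L sinφ = r sinθ; differentiating, L cosφ·φ̇ = r ω cosθ.
L cosφ = √(L² − r² sin²θ) = 0.090773 m.
|ω_rod| = r ω |cosθ| / √(L² − r² sin²θ) = 0.0214·190.3·0.15816/0.090773 = 7.0939 rad/s.

7.09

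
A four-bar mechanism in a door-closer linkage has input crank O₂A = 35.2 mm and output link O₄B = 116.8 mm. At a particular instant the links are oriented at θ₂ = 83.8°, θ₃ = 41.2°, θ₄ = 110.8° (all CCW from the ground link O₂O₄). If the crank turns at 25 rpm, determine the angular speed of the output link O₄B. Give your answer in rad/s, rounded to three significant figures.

0.570

ω₂ = 2.618 rad/s (from 25 rpm).
Differentiating the loop-closure r₂e^{iθ₂}+r₃e^{iθ₃}=r₁+r₄e^{iθ₄} gives r₂ω₂e^{iθ₂}+r₃ω₃e^{iθ₃}=r₄ω₄e^{iθ₄}.
Eliminating the other unknown: ω₄ = r₂ω₂ sin(θ₂−θ₃) / [r₄ sin(θ₄−θ₃)].
Numerator sine = +0.67688; denominator sine = +0.93728.
Result = 0.0352·2.618·(+0.67688) / (0.1168·(+0.93728)) = +0.56978 rad/s; magnitude 0.56978 rad/s.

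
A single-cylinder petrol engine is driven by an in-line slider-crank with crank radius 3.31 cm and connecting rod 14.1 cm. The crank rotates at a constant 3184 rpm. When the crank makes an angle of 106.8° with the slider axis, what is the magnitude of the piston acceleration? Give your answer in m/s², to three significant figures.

ω = 2π·3184/60 = 333.4 rad/s
x(θ) = r cosθ + √(L² − r² sin²θ); with ω constant, a = ω²·d²x/dθ².
d²x/dθ² = −r cosθ − r²(cos2θ)/√u − r⁴ sin²2θ/(4u^{3/2}),  u = L² − r² sin²θ = 0.0188769 m².
Substituting r = 0.0331 m, L = 0.141 m, θ = 106.8°: d²x/dθ² = +0.016173 m.
a = ω²·d²x/dθ² = (333.4)²·(+0.016173) = +1798.1 m/s²;  |a| = 1798.1 m/s².

1800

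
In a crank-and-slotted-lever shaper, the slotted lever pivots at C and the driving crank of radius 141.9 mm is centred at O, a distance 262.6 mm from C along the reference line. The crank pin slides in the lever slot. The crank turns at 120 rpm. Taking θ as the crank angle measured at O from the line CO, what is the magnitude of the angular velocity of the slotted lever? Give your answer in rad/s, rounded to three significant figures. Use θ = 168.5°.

ω = 12.57 rad/s (from 120 rpm).
Crank pin A relative to C: A = (d + r cosθ, r sinθ); lever angle φ = atan2(r sinθ, d + r cosθ).
Differentiating tanφ: φ̇ = rω(d cosθ + r)/(d² + r² + 2dr cosθ).
d² + r² + 2dr cosθ = |CA|² = 0.0160646 m²;  d cosθ + r = -0.11543 m.
|ω_lever| = |0.1419·12.57·-0.11543| / 0.0160646 = 12.812 rad/s.

12.8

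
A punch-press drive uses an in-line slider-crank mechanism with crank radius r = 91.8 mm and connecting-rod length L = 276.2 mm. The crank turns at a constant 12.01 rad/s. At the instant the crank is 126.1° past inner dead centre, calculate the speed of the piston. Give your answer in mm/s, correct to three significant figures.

ω = 12.01 rad/s
For an in-line slider-crank, x = r cosθ + √(L² − r² sin²θ), so v = −rω sinθ·[1 + r cosθ/√(L² − r² sin²θ)].
With r = 0.0918 m, L = 0.2762 m, θ = 126.1°: √(L² − r² sin²θ) = 0.26605 m.
v = −0.0918·12.01·0.80799·[1 + 0.0918·-0.58920/0.26605] = -0.70972 m/s.
|v| = 0.70972 m/s = 709.72 mm/s.

710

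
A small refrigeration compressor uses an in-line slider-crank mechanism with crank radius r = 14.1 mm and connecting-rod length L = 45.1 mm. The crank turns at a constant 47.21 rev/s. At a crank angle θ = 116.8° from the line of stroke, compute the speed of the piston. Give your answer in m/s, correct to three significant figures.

3.19

ω = 2π·47.2 = 296.6 rad/s
For an in-line slider-crank, x = r cosθ + √(L² − r² sin²θ), so v = −rω sinθ·[1 + r cosθ/√(L² − r² sin²θ)].
With r = 0.0141 m, L = 0.0451 m, θ = 116.8°: √(L² − r² sin²θ) = 0.043308 m.
v = −0.0141·296.6·0.89259·[1 + 0.0141·-0.45088/0.043308] = -3.1852 m/s.
|v| = 3.1852 m/s.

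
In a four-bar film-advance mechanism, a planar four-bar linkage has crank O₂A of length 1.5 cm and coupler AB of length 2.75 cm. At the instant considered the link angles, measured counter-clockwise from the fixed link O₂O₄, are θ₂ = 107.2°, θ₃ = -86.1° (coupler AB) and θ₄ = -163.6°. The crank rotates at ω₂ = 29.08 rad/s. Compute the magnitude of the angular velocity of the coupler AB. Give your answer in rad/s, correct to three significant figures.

16.2

ω₂ = 29.08 rad/s
Differentiating the loop-closure r₂e^{iθ₂}+r₃e^{iθ₃}=r₁+r₄e^{iθ₄} gives r₂ω₂e^{iθ₂}+r₃ω₃e^{iθ₃}=r₄ω₄e^{iθ₄}.
Eliminating the other unknown: ω₃ = r₂ω₂ sin(θ₄−θ₂) / [r₃ sin(θ₃−θ₄)].
Numerator sine = +0.99990; denominator sine = +0.97630.
Result = 0.015·29.08·(+0.99990) / (0.0275·(+0.97630)) = +16.245 rad/s; magnitude 16.245 rad/s.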